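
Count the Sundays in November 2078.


November 2078 has 30 days
Anchor: Jan 1, 2078. With p = 2078 - 1 = 2077: (p + p//4 - p//100 + p//400) mod 7 = (2077 + 519 - 20 + 5) mod 7 = 2581 mod 7 = 5 -> Saturday (Mon=0 ... Sun=6)
Days before November (Jan-Oct): 304; November 1 index = (5 + 304) mod 7 = 1 -> Tuesday
First Sunday is November 6
Sundays: 6, 13, 20, 27

4 Sundays


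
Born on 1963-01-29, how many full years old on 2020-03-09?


Birth: 1963-01-29
Reference: 2020-03-09
Year difference: 2020 - 1963 = 57

57 years old


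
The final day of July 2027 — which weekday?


July 2027 has 31 days
Anchor: Jan 1, 2027. With p = 2027 - 1 = 2026: (p + p//4 - p//100 + p//400) mod 7 = (2026 + 506 - 20 + 5) mod 7 = 2517 mod 7 = 4 -> Friday (Mon=0 ... Sun=6)
Days before July (Jan-Jun): 181; July 1 index = (4 + 181) mod 7 = 3 -> Thursday
Last day offset: 31 - 1 = 30 days
Weekday index = (3 + 30) mod 7 = 5

Saturday, July 31


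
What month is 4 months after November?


November is month 11
11 + 4 = 15; wrap: 15 - 12 = 3

March


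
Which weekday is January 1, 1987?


Target: January 1, 1987
Anchor: Jan 1, 1987. With p = 1987 - 1 = 1986: (p + p//4 - p//100 + p//400) mod 7 = (1986 + 496 - 19 + 4) mod 7 = 2467 mod 7 = 3 -> Thursday (Mon=0 ... Sun=6)
Offset from anchor: 0 days
Weekday index = (3 + 0) mod 7 = 3

Thursday


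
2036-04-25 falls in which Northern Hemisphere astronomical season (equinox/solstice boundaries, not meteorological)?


Date: April 25
Astronomical Spring (approx.; exact equinox/solstice day varies by year): March 20 to June 20
April 25 falls within the Spring window

Spring


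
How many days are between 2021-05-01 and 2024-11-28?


From 2021-05-01 to 2024-11-28
2021-05-01: days before May = 31 + 28 + 31 + 30 = 120 (2021 is not a leap year); day of year = 120 + 1 = 121
2024-11-28: days before November = 31 + 29 + 31 + 30 + 31 + 30 + 31 + 31 + 30 + 31 = 305 (2024 is a leap year); day of year = 305 + 28 = 333
Rest of 2021: 365 - 121 = 244
Full years 2022 (365), 2023 (365): 730
Total = 244 + 730 + 333 = 1307

1307 days


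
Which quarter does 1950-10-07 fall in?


Month: October (month 10)
Q1: Jan-Mar, Q2: Apr-Jun, Q3: Jul-Sep, Q4: Oct-Dec

Q4


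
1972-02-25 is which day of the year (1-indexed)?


Date: February 25, 1972
Days in months 1 through 1: 31
Plus 25 days in February

Day of year: 56


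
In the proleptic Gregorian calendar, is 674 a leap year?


Gregorian leap year rule: divisible by 4, but not by 100, unless also by 400.
674 is not divisible by 4 -> not a leap year

No


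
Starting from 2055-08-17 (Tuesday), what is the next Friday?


Current: Tuesday
Target: Friday
Days ahead: 3

Next Friday: 2055-08-20


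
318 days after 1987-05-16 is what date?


Start: 1987-05-16, add 318 days
May 1987 has 31 days: 31 - 16 = 15 days to May 31 -> 303 left
June 1987 has 30 days -> 273 left
July 1987 has 31 days -> 242 left
August 1987 has 31 days -> 211 left
September 1987 has 30 days -> 181 left
October 1987 has 31 days -> 150 left
November 1987 has 30 days -> 120 left
December 1987 has 31 days -> 89 left
January 1988 has 31 days -> 58 left
February 1988 has 29 days -> 29 left
March 1988: 29 <= 31 -> lands on March 29

Result: 1988-03-29


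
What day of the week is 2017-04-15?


Date: April 15, 2017
Anchor: Jan 1, 2017. With p = 2017 - 1 = 2016: (p + p//4 - p//100 + p//400) mod 7 = (2016 + 504 - 20 + 5) mod 7 = 2505 mod 7 = 6 -> Sunday (Mon=0 ... Sun=6)
Days before April (Jan-Mar): 90; offset = 90 + 15 - 1 = 104
Weekday index = (6 + 104) mod 7 = 5

Day of the week: Saturday


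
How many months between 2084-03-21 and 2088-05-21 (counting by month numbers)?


From March 2084 to May 2088
4 years * 12 = 48 months, plus 2 months = 50

50 months


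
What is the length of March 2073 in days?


March 2073

31 days


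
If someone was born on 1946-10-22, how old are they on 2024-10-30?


Birth: 1946-10-22
Reference: 2024-10-30
Year difference: 2024 - 1946 = 78

78 years old


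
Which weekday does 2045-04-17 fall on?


Date: April 17, 2045
Anchor: Jan 1, 2045. With p = 2045 - 1 = 2044: (p + p//4 - p//100 + p//400) mod 7 = (2044 + 511 - 20 + 5) mod 7 = 2540 mod 7 = 6 -> Sunday (Mon=0 ... Sun=6)
Days before April (Jan-Mar): 90; offset = 90 + 17 - 1 = 106
Weekday index = (6 + 106) mod 7 = 0

Day of the week: Monday


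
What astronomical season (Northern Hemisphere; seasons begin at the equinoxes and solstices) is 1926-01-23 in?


Date: January 23
Astronomical Winter (approx.; exact equinox/solstice day varies by year): December 21 to March 19
January 23 falls within the Winter window

Winter


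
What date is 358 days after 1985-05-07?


Start: 1985-05-07, add 358 days
May 1985 has 31 days: 31 - 7 = 24 days to May 31 -> 334 left
June 1985 has 30 days -> 304 left
July 1985 has 31 days -> 273 left
August 1985 has 31 days -> 242 left
September 1985 has 30 days -> 212 left
October 1985 has 31 days -> 181 left
November 1985 has 30 days -> 151 left
December 1985 has 31 days -> 120 left
January 1986 has 31 days -> 89 left
February 1986 has 28 days -> 61 left
March 1986 has 31 days -> 30 left
April 1986: 30 <= 30 -> lands on April 30

Result: 1986-04-30


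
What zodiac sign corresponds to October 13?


Date: October 13
Conventional tropical zodiac dates: Libra from September 23 onward; Scorpio starts October 23
October 13 falls within the Libra range

Libra


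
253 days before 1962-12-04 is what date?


Start: 1962-12-04, subtract 253 days
Back 4 days from December 4 reaches November 30, 1962 -> 249 left
November 1962 has 30 days -> back to October 31, 1962 -> 219 left
October 1962 has 31 days -> back to September 30, 1962 -> 188 left
September 1962 has 30 days -> back to August 31, 1962 -> 158 left
August 1962 has 31 days -> back to July 31, 1962 -> 127 left
July 1962 has 31 days -> back to June 30, 1962 -> 96 left
June 1962 has 30 days -> back to May 31, 1962 -> 66 left
May 1962 has 31 days -> back to April 30, 1962 -> 35 left
April 1962 has 30 days -> back to March 31, 1962 -> 5 left
March 1962: 31 - 5 = 26 -> lands on March 26

Result: 1962-03-26


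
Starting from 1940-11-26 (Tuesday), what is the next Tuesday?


Current: Tuesday
Target: Tuesday
Days ahead: 7

Next Tuesday: 1940-12-03


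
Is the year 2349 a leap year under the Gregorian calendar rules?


Gregorian leap year rule: divisible by 4, but not by 100, unless also by 400.
2349 is not divisible by 4 -> not a leap year

No


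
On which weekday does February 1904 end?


February 1904 has 29 days
Anchor: Jan 1, 1904. With p = 1904 - 1 = 1903: (p + p//4 - p//100 + p//400) mod 7 = (1903 + 475 - 19 + 4) mod 7 = 2363 mod 7 = 4 -> Friday (Mon=0 ... Sun=6)
Days before February (Jan): 31; February 1 index = (4 + 31) mod 7 = 0 -> Monday
Last day offset: 29 - 1 = 28 days
Weekday index = (0 + 28) mod 7 = 0

Monday, February 29


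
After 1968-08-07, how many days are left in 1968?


Day of year: 220 of 366
Remaining = 366 - 220

146 days


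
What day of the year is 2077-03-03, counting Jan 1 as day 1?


Date: March 3, 2077
Days in months 1 through 2: 59
Plus 3 days in March

Day of year: 62


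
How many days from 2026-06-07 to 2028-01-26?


From 2026-06-07 to 2028-01-26
2026-06-07: days before June = 31 + 28 + 31 + 30 + 31 = 151 (2026 is not a leap year); day of year = 151 + 7 = 158
2028-01-26: day of year = 26
Rest of 2026: 365 - 158 = 207
Full years 2027 (365): 365
Total = 207 + 365 + 26 = 598

598 days


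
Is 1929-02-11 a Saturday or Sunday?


Anchor: Jan 1, 1929. With p = 1929 - 1 = 1928: (p + p//4 - p//100 + p//400) mod 7 = (1928 + 482 - 19 + 4) mod 7 = 2395 mod 7 = 1 -> Tuesday (Mon=0 ... Sun=6)
Day of year: 42; offset = 41
Weekday index = (1 + 41) mod 7 = 0 -> Monday
Weekend days: Saturday, Sunday

No


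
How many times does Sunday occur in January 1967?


January 1967 has 31 days
Anchor: Jan 1, 1967. With p = 1967 - 1 = 1966: (p + p//4 - p//100 + p//400) mod 7 = (1966 + 491 - 19 + 4) mod 7 = 2442 mod 7 = 6 -> Sunday (Mon=0 ... Sun=6)
January 1 is the anchor itself -> Sunday
First Sunday is January 1
Sundays: 1, 8, 15, 22, 29

5 Sundays


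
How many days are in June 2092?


June 2092

30 days


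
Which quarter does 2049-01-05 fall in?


Month: January (month 1)
Q1: Jan-Mar, Q2: Apr-Jun, Q3: Jul-Sep, Q4: Oct-Dec

Q1


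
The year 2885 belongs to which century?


Century = (year - 1) // 100 + 1
= (2885 - 1) // 100 + 1
= 2884 // 100 + 1
= 28 + 1

29th century


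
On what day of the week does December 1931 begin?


Target: December 1, 1931
Anchor: Jan 1, 1931. With p = 1931 - 1 = 1930: (p + p//4 - p//100 + p//400) mod 7 = (1930 + 482 - 19 + 4) mod 7 = 2397 mod 7 = 3 -> Thursday (Mon=0 ... Sun=6)
Days before December (Jan-Nov): 334 days
Weekday index = (3 + 334) mod 7 = 1

Tuesday


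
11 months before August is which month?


August is month 8
8 - 11 = -3; wrap: -3 + 12 = 9

September


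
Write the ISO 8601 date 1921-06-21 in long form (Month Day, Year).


ISO 1921-06-21 parses as year=1921, month=06, day=21
Month 6 -> June

June 21, 1921


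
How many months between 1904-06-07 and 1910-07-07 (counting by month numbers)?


From June 1904 to July 1910
6 years * 12 = 72 months, plus 1 month = 73

73 months


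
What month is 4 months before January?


January is month 1
1 - 4 = -3; wrap: -3 + 12 = 9

September


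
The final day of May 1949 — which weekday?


May 1949 has 31 days
Anchor: Jan 1, 1949. With p = 1949 - 1 = 1948: (p + p//4 - p//100 + p//400) mod 7 = (1948 + 487 - 19 + 4) mod 7 = 2420 mod 7 = 5 -> Saturday (Mon=0 ... Sun=6)
Days before May (Jan-Apr): 120; May 1 index = (5 + 120) mod 7 = 6 -> Sunday
Last day offset: 31 - 1 = 30 days
Weekday index = (6 + 30) mod 7 = 1

Tuesday, May 31


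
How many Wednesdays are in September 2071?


September 2071 has 30 days
Anchor: Jan 1, 2071. With p = 2071 - 1 = 2070: (p + p//4 - p//100 + p//400) mod 7 = (2070 + 517 - 20 + 5) mod 7 = 2572 mod 7 = 3 -> Thursday (Mon=0 ... Sun=6)
Days before September (Jan-Aug): 243; September 1 index = (3 + 243) mod 7 = 1 -> Tuesday
First Wednesday is September 2
Wednesdays: 2, 9, 16, 23, 30

5 Wednesdays


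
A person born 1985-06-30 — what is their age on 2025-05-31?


Birth: 1985-06-30
Reference: 2025-05-31
Year difference: 2025 - 1985 = 40
Birthday not yet reached in 2025, subtract 1

39 years old


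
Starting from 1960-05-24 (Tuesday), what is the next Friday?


Current: Tuesday
Target: Friday
Days ahead: 3

Next Friday: 1960-05-27


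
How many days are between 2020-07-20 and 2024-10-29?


From 2020-07-20 to 2024-10-29
2020-07-20: days before July = 31 + 29 + 31 + 30 + 31 + 30 = 182 (2020 is a leap year); day of year = 182 + 20 = 202
2024-10-29: days before October = 31 + 29 + 31 + 30 + 31 + 30 + 31 + 31 + 30 = 274 (2024 is a leap year); day of year = 274 + 29 = 303
Rest of 2020: 366 - 202 = 164
Full years 2021 (365), 2022 (365), 2023 (365): 1095
Total = 164 + 1095 + 303 = 1562

1562 days


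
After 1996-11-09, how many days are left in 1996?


Day of year: 314 of 366
Remaining = 366 - 314

52 days


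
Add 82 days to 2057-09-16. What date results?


Start: 2057-09-16, add 82 days
September 2057 has 30 days: 30 - 16 = 14 days to September 30 -> 68 left
October 2057 has 31 days -> 37 left
November 2057 has 30 days -> 7 left
December 2057: 7 <= 31 -> lands on December 7

Result: 2057-12-07


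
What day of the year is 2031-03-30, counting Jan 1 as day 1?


Date: March 30, 2031
Days in months 1 through 2: 59
Plus 30 days in March

Day of year: 89


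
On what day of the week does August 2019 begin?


Target: August 1, 2019
Anchor: Jan 1, 2019. With p = 2019 - 1 = 2018: (p + p//4 - p//100 + p//400) mod 7 = (2018 + 504 - 20 + 5) mod 7 = 2507 mod 7 = 1 -> Tuesday (Mon=0 ... Sun=6)
Days before August (Jan-Jul): 212 days
Weekday index = (1 + 212) mod 7 = 3

Thursday


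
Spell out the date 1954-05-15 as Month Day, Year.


ISO 1954-05-15 parses as year=1954, month=05, day=15
Month 5 -> May

May 15, 1954


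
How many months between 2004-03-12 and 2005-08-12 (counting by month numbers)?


From March 2004 to August 2005
1 year * 12 = 12 months, plus 5 months = 17

17 months


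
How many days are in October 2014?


October 2014

31 days


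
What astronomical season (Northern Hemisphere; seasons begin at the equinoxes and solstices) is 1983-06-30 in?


Date: June 30
Astronomical Summer (approx.; exact equinox/solstice day varies by year): June 21 to September 21
June 30 falls within the Summer window

Summer


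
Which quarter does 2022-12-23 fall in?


Month: December (month 12)
Q1: Jan-Mar, Q2: Apr-Jun, Q3: Jul-Sep, Q4: Oct-Dec

Q4


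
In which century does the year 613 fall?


Century = (year - 1) // 100 + 1
= (613 - 1) // 100 + 1
= 612 // 100 + 1
= 6 + 1

7th century


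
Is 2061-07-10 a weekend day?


Anchor: Jan 1, 2061. With p = 2061 - 1 = 2060: (p + p//4 - p//100 + p//400) mod 7 = (2060 + 515 - 20 + 5) mod 7 = 2560 mod 7 = 5 -> Saturday (Mon=0 ... Sun=6)
Day of year: 191; offset = 190
Weekday index = (5 + 190) mod 7 = 6 -> Sunday
Weekend days: Saturday, Sunday

Yes


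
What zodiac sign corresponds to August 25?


Date: August 25
Conventional tropical zodiac dates: Virgo from August 23 onward; Libra starts September 23
August 25 falls within the Virgo range

Virgo


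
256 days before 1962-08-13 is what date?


Start: 1962-08-13, subtract 256 days
Back 13 days from August 13 reaches July 31, 1962 -> 243 left
July 1962 has 31 days -> back to June 30, 1962 -> 212 left
June 1962 has 30 days -> back to May 31, 1962 -> 182 left
May 1962 has 31 days -> back to April 30, 1962 -> 151 left
April 1962 has 30 days -> back to March 31, 1962 -> 121 left
March 1962 has 31 days -> back to February 28, 1962 -> 90 left
February 1962 has 28 days -> back to January 31, 1962 -> 62 left
January 1962 has 31 days -> back to December 31, 1961 -> 31 left
December 1961 has 31 days -> back to November 30, 1961 -> 0 left
November 1961: 30 - 0 = 30 -> lands on November 30

Result: 1961-11-30


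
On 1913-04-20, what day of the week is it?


Date: April 20, 1913
Anchor: Jan 1, 1913. With p = 1913 - 1 = 1912: (p + p//4 - p//100 + p//400) mod 7 = (1912 + 478 - 19 + 4) mod 7 = 2375 mod 7 = 2 -> Wednesday (Mon=0 ... Sun=6)
Days before April (Jan-Mar): 90; offset = 90 + 20 - 1 = 109
Weekday index = (2 + 109) mod 7 = 6

Day of the week: Sunday


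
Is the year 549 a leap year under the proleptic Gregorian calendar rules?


Gregorian leap year rule: divisible by 4, but not by 100, unless also by 400.
549 is not divisible by 4 -> not a leap year

No


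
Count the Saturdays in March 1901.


March 1901 has 31 days
Anchor: Jan 1, 1901. With p = 1901 - 1 = 1900: (p + p//4 - p//100 + p//400) mod 7 = (1900 + 475 - 19 + 4) mod 7 = 2360 mod 7 = 1 -> Tuesday (Mon=0 ... Sun=6)
Days before March (Jan-Feb): 59; March 1 index = (1 + 59) mod 7 = 4 -> Friday
First Saturday is March 2
Saturdays: 2, 9, 16, 23, 30

5 Saturdays


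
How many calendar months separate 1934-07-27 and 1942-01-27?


From July 1934 to January 1942
8 years * 12 = 96 months, minus 6 months = 90

90 months


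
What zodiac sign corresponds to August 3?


Date: August 3
Conventional tropical zodiac dates: Leo from July 23 onward; Virgo starts August 23
August 3 falls within the Leo range

Leo


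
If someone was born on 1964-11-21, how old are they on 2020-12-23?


Birth: 1964-11-21
Reference: 2020-12-23
Year difference: 2020 - 1964 = 56

56 years old


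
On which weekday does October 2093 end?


October 2093 has 31 days
Anchor: Jan 1, 2093. With p = 2093 - 1 = 2092: (p + p//4 - p//100 + p//400) mod 7 = (2092 + 523 - 20 + 5) mod 7 = 2600 mod 7 = 3 -> Thursday (Mon=0 ... Sun=6)
Days before October (Jan-Sep): 273; October 1 index = (3 + 273) mod 7 = 3 -> Thursday
Last day offset: 31 - 1 = 30 days
Weekday index = (3 + 30) mod 7 = 5

Saturday, October 31


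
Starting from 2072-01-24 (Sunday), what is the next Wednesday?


Current: Sunday
Target: Wednesday
Days ahead: 3

Next Wednesday: 2072-01-27


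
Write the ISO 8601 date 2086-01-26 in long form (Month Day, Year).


ISO 2086-01-26 parses as year=2086, month=01, day=26
Month 1 -> January

January 26, 2086


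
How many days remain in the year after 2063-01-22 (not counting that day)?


Day of year: 22 of 365
Remaining = 365 - 22

343 days


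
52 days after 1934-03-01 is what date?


Start: 1934-03-01, add 52 days
March 1934 has 31 days: 31 - 1 = 30 days to March 31 -> 22 left
April 1934: 22 <= 30 -> lands on April 22

Result: 1934-04-22


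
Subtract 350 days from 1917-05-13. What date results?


Start: 1917-05-13, subtract 350 days
Back 13 days from May 13 reaches April 30, 1917 -> 337 left
April 1917 has 30 days -> back to March 31, 1917 -> 307 left
March 1917 has 31 days -> back to February 28, 1917 -> 276 left
February 1917 has 28 days -> back to January 31, 1917 -> 248 left
January 1917 has 31 days -> back to December 31, 1916 -> 217 left
December 1916 has 31 days -> back to November 30, 1916 -> 186 left
November 1916 has 30 days -> back to October 31, 1916 -> 156 left
October 1916 has 31 days -> back to September 30, 1916 -> 125 left
September 1916 has 30 days -> back to August 31, 1916 -> 95 left
August 1916 has 31 days -> back to July 31, 1916 -> 64 left
July 1916 has 31 days -> back to June 30, 1916 -> 33 left
June 1916 has 30 days -> back to May 31, 1916 -> 3 left
May 1916: 31 - 3 = 28 -> lands on May 28

Result: 1916-05-28


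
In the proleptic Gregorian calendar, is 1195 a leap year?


Gregorian leap year rule: divisible by 4, but not by 100, unless also by 400.
1195 is not divisible by 4 -> not a leap year

No


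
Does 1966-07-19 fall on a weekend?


Anchor: Jan 1, 1966. With p = 1966 - 1 = 1965: (p + p//4 - p//100 + p//400) mod 7 = (1965 + 491 - 19 + 4) mod 7 = 2441 mod 7 = 5 -> Saturday (Mon=0 ... Sun=6)
Day of year: 200; offset = 199
Weekday index = (5 + 199) mod 7 = 1 -> Tuesday
Weekend days: Saturday, Sunday

No


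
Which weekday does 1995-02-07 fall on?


Date: February 7, 1995
Anchor: Jan 1, 1995. With p = 1995 - 1 = 1994: (p + p//4 - p//100 + p//400) mod 7 = (1994 + 498 - 19 + 4) mod 7 = 2477 mod 7 = 6 -> Sunday (Mon=0 ... Sun=6)
Days before February (Jan): 31; offset = 31 + 7 - 1 = 37
Weekday index = (6 + 37) mod 7 = 1

Day of the week: Tuesday


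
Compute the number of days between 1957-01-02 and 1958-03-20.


From 1957-01-02 to 1958-03-20
1957-01-02: day of year = 2
1958-03-20: days before March = 31 + 28 = 59 (1958 is not a leap year); day of year = 59 + 20 = 79
Rest of 1957: 365 - 2 = 363
Total = 363 + 79 = 442

442 days


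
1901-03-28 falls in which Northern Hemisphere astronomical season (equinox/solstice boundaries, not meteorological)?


Date: March 28
Astronomical Spring (approx.; exact equinox/solstice day varies by year): March 20 to June 20
March 28 falls within the Spring window

Spring


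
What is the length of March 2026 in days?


March 2026

31 days


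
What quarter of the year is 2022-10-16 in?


Month: October (month 10)
Q1: Jan-Mar, Q2: Apr-Jun, Q3: Jul-Sep, Q4: Oct-Dec

Q4


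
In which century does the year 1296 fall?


Century = (year - 1) // 100 + 1
= (1296 - 1) // 100 + 1
= 1295 // 100 + 1
= 12 + 1

13th century


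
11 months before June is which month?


June is month 6
6 - 11 = -5; wrap: -5 + 12 = 7

July


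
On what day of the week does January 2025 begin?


Target: January 1, 2025
Anchor: Jan 1, 2025. With p = 2025 - 1 = 2024: (p + p//4 - p//100 + p//400) mod 7 = (2024 + 506 - 20 + 5) mod 7 = 2515 mod 7 = 2 -> Wednesday (Mon=0 ... Sun=6)
Offset from anchor: 0 days
Weekday index = (2 + 0) mod 7 = 2

Wednesday


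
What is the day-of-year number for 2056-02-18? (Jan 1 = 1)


Date: February 18, 2056
Days in months 1 through 1: 31
Plus 18 days in February

Day of year: 49


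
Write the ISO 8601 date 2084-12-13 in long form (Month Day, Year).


ISO 2084-12-13 parses as year=2084, month=12, day=13
Month 12 -> December

December 13, 2084


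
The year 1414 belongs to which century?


Century = (year - 1) // 100 + 1
= (1414 - 1) // 100 + 1
= 1413 // 100 + 1
= 14 + 1

15th century


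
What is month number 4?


Month 4 of 12

April


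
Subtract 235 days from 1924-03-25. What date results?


Start: 1924-03-25, subtract 235 days
Back 25 days from March 25 reaches February 29, 1924 -> 210 left
February 1924 has 29 days -> back to January 31, 1924 -> 181 left
January 1924 has 31 days -> back to December 31, 1923 -> 150 left
December 1923 has 31 days -> back to November 30, 1923 -> 119 left
November 1923 has 30 days -> back to October 31, 1923 -> 89 left
October 1923 has 31 days -> back to September 30, 1923 -> 58 left
September 1923 has 30 days -> back to August 31, 1923 -> 28 left
August 1923: 31 - 28 = 3 -> lands on August 3

Result: 1923-08-03


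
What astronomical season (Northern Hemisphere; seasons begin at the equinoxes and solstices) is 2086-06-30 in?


Date: June 30
Astronomical Summer (approx.; exact equinox/solstice day varies by year): June 21 to September 21
June 30 falls within the Summer window

Summer


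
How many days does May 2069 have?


May 2069

31 days


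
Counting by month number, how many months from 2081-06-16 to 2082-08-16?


From June 2081 to August 2082
1 year * 12 = 12 months, plus 2 months = 14

14 months


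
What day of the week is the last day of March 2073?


March 2073 has 31 days
Anchor: Jan 1, 2073. With p = 2073 - 1 = 2072: (p + p//4 - p//100 + p//400) mod 7 = (2072 + 518 - 20 + 5) mod 7 = 2575 mod 7 = 6 -> Sunday (Mon=0 ... Sun=6)
Days before March (Jan-Feb): 59; March 1 index = (6 + 59) mod 7 = 2 -> Wednesday
Last day offset: 31 - 1 = 30 days
Weekday index = (2 + 30) mod 7 = 4

Friday, March 31


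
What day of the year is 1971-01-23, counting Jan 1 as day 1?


Date: January 23, 1971
No months before January
Plus 23 days in January

Day of year: 23


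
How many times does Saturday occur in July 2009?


July 2009 has 31 days
Anchor: Jan 1, 2009. With p = 2009 - 1 = 2008: (p + p//4 - p//100 + p//400) mod 7 = (2008 + 502 - 20 + 5) mod 7 = 2495 mod 7 = 3 -> Thursday (Mon=0 ... Sun=6)
Days before July (Jan-Jun): 181; July 1 index = (3 + 181) mod 7 = 2 -> Wednesday
First Saturday is July 4
Saturdays: 4, 11, 18, 25

4 Saturdays


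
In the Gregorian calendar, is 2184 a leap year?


Gregorian leap year rule: divisible by 4, but not by 100, unless also by 400.
2184 is divisible by 4 but not 100 -> leap year

Yes


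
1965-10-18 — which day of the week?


Date: October 18, 1965
Anchor: Jan 1, 1965. With p = 1965 - 1 = 1964: (p + p//4 - p//100 + p//400) mod 7 = (1964 + 491 - 19 + 4) mod 7 = 2440 mod 7 = 4 -> Friday (Mon=0 ... Sun=6)
Days before October (Jan-Sep): 273; offset = 273 + 18 - 1 = 290
Weekday index = (4 + 290) mod 7 = 0

Day of the week: Monday


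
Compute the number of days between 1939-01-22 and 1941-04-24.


From 1939-01-22 to 1941-04-24
1939-01-22: day of year = 22
1941-04-24: days before April = 31 + 28 + 31 = 90 (1941 is not a leap year); day of year = 90 + 24 = 114
Rest of 1939: 365 - 22 = 343
Full years 1940 (366): 366
Total = 343 + 366 + 114 = 823

823 days


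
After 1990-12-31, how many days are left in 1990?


Day of year: 365 of 365
Remaining = 365 - 365

0 days


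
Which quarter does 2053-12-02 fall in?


Month: December (month 12)
Q1: Jan-Mar, Q2: Apr-Jun, Q3: Jul-Sep, Q4: Oct-Dec

Q4


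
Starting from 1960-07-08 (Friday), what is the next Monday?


Current: Friday
Target: Monday
Days ahead: 3

Next Monday: 1960-07-11


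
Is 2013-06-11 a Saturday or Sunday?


Anchor: Jan 1, 2013. With p = 2013 - 1 = 2012: (p + p//4 - p//100 + p//400) mod 7 = (2012 + 503 - 20 + 5) mod 7 = 2500 mod 7 = 1 -> Tuesday (Mon=0 ... Sun=6)
Day of year: 162; offset = 161
Weekday index = (1 + 161) mod 7 = 1 -> Tuesday
Weekend days: Saturday, Sunday

No


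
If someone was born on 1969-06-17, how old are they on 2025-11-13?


Birth: 1969-06-17
Reference: 2025-11-13
Year difference: 2025 - 1969 = 56

56 years old


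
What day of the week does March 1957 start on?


Target: March 1, 1957
Anchor: Jan 1, 1957. With p = 1957 - 1 = 1956: (p + p//4 - p//100 + p//400) mod 7 = (1956 + 489 - 19 + 4) mod 7 = 2430 mod 7 = 1 -> Tuesday (Mon=0 ... Sun=6)
Days before March (Jan-Feb): 59 days
Weekday index = (1 + 59) mod 7 = 4

Friday


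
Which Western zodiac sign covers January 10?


Date: January 10
Conventional tropical zodiac dates: Capricorn from December 22 onward; Aquarius starts January 20
January 10 falls within the Capricorn range

Capricorn


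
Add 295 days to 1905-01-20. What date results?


Start: 1905-01-20, add 295 days
January 1905 has 31 days: 31 - 20 = 11 days to January 31 -> 284 left
February 1905 has 28 days -> 256 left
March 1905 has 31 days -> 225 left
April 1905 has 30 days -> 195 left
May 1905 has 31 days -> 164 left
June 1905 has 30 days -> 134 left
July 1905 has 31 days -> 103 left
August 1905 has 31 days -> 72 left
September 1905 has 30 days -> 42 left
October 1905 has 31 days -> 11 left
November 1905: 11 <= 30 -> lands on November 11

Result: 1905-11-11


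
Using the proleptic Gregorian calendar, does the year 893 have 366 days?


Gregorian leap year rule: divisible by 4, but not by 100, unless also by 400.
893 is not divisible by 4 -> not a leap year

No


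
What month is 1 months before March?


March is month 3
3 - 1 = 2

February


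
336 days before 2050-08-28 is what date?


Start: 2050-08-28, subtract 336 days
Back 28 days from August 28 reaches July 31, 2050 -> 308 left
July 2050 has 31 days -> back to June 30, 2050 -> 277 left
June 2050 has 30 days -> back to May 31, 2050 -> 247 left
May 2050 has 31 days -> back to April 30, 2050 -> 216 left
April 2050 has 30 days -> back to March 31, 2050 -> 186 left
March 2050 has 31 days -> back to February 28, 2050 -> 155 left
February 2050 has 28 days -> back to January 31, 2050 -> 127 left
January 2050 has 31 days -> back to December 31, 2049 -> 96 left
December 2049 has 31 days -> back to November 30, 2049 -> 65 left
November 2049 has 30 days -> back to October 31, 2049 -> 35 left
October 2049 has 31 days -> back to September 30, 2049 -> 4 left
September 2049: 30 - 4 = 26 -> lands on September 26

Result: 2049-09-26


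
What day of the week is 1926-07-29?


Date: July 29, 1926
Anchor: Jan 1, 1926. With p = 1926 - 1 = 1925: (p + p//4 - p//100 + p//400) mod 7 = (1925 + 481 - 19 + 4) mod 7 = 2391 mod 7 = 4 -> Friday (Mon=0 ... Sun=6)
Days before July (Jan-Jun): 181; offset = 181 + 29 - 1 = 209
Weekday index = (4 + 209) mod 7 = 3

Day of the week: Thursday


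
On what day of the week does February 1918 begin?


Target: February 1, 1918
Anchor: Jan 1, 1918. With p = 1918 - 1 = 1917: (p + p//4 - p//100 + p//400) mod 7 = (1917 + 479 - 19 + 4) mod 7 = 2381 mod 7 = 1 -> Tuesday (Mon=0 ... Sun=6)
Days before February (Jan): 31 days
Weekday index = (1 + 31) mod 7 = 4

Friday


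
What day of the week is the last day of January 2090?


January 2090 has 31 days
Anchor: Jan 1, 2090. With p = 2090 - 1 = 2089: (p + p//4 - p//100 + p//400) mod 7 = (2089 + 522 - 20 + 5) mod 7 = 2596 mod 7 = 6 -> Sunday (Mon=0 ... Sun=6)
January 1 is the anchor itself -> Sunday
Last day offset: 31 - 1 = 30 days
Weekday index = (6 + 30) mod 7 = 1

Tuesday, January 31


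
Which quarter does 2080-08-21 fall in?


Month: August (month 8)
Q1: Jan-Mar, Q2: Apr-Jun, Q3: Jul-Sep, Q4: Oct-Dec

Q3


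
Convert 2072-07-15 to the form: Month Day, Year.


ISO 2072-07-15 parses as year=2072, month=07, day=15
Month 7 -> July

July 15, 2072


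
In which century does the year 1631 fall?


Century = (year - 1) // 100 + 1
= (1631 - 1) // 100 + 1
= 1630 // 100 + 1
= 16 + 1

17th century


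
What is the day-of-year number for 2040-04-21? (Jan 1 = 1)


Date: April 21, 2040
Days in months 1 through 3: 91
Plus 21 days in April

Day of year: 112


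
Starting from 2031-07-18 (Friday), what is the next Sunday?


Current: Friday
Target: Sunday
Days ahead: 2

Next Sunday: 2031-07-20


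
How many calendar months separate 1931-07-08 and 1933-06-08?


From July 1931 to June 1933
2 years * 12 = 24 months, minus 1 month = 23

23 months


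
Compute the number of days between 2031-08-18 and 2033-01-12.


From 2031-08-18 to 2033-01-12
2031-08-18: days before August = 31 + 28 + 31 + 30 + 31 + 30 + 31 = 212 (2031 is not a leap year); day of year = 212 + 18 = 230
2033-01-12: day of year = 12
Rest of 2031: 365 - 230 = 135
Full years 2032 (366): 366
Total = 135 + 366 + 12 = 513

513 days


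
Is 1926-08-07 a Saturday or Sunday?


Anchor: Jan 1, 1926. With p = 1926 - 1 = 1925: (p + p//4 - p//100 + p//400) mod 7 = (1925 + 481 - 19 + 4) mod 7 = 2391 mod 7 = 4 -> Friday (Mon=0 ... Sun=6)
Day of year: 219; offset = 218
Weekday index = (4 + 218) mod 7 = 5 -> Saturday
Weekend days: Saturday, Sunday

Yes


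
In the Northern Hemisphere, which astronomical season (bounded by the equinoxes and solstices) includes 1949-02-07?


Date: February 7
Astronomical Winter (approx.; exact equinox/solstice day varies by year): December 21 to March 19
February 7 falls within the Winter window

Winter


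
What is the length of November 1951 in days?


November 1951

30 days


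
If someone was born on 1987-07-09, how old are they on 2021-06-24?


Birth: 1987-07-09
Reference: 2021-06-24
Year difference: 2021 - 1987 = 34
Birthday not yet reached in 2021, subtract 1

33 years old


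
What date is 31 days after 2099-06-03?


Start: 2099-06-03, add 31 days
June 2099 has 30 days: 30 - 3 = 27 days to June 30 -> 4 left
July 2099: 4 <= 31 -> lands on July 4

Result: 2099-07-04


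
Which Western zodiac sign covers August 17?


Date: August 17
Conventional tropical zodiac dates: Leo from July 23 onward; Virgo starts August 23
August 17 falls within the Leo range

Leo


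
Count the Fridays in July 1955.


July 1955 has 31 days
Anchor: Jan 1, 1955. With p = 1955 - 1 = 1954: (p + p//4 - p//100 + p//400) mod 7 = (1954 + 488 - 19 + 4) mod 7 = 2427 mod 7 = 5 -> Saturday (Mon=0 ... Sun=6)
Days before July (Jan-Jun): 181; July 1 index = (5 + 181) mod 7 = 4 -> Friday
First Friday is July 1
Fridays: 1, 8, 15, 22, 29

5 Fridays


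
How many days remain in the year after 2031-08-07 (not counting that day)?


Day of year: 219 of 365
Remaining = 365 - 219

146 days


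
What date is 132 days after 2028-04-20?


Start: 2028-04-20, add 132 days
April 2028 has 30 days: 30 - 20 = 10 days to April 30 -> 122 left
May 2028 has 31 days -> 91 left
June 2028 has 30 days -> 61 left
July 2028 has 31 days -> 30 left
August 2028: 30 <= 31 -> lands on August 30

Result: 2028-08-30


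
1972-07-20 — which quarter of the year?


Month: July (month 7)
Q1: Jan-Mar, Q2: Apr-Jun, Q3: Jul-Sep, Q4: Oct-Dec

Q3


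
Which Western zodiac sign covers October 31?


Date: October 31
Conventional tropical zodiac dates: Scorpio from October 23 onward; Sagittarius starts November 22
October 31 falls within the Scorpio range

Scorpio


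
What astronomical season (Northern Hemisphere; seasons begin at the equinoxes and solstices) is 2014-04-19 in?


Date: April 19
Astronomical Spring (approx.; exact equinox/solstice day varies by year): March 20 to June 20
April 19 falls within the Spring window

Spring


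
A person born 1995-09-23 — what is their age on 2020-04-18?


Birth: 1995-09-23
Reference: 2020-04-18
Year difference: 2020 - 1995 = 25
Birthday not yet reached in 2020, subtract 1

24 years old


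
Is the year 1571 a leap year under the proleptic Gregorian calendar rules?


Gregorian leap year rule: divisible by 4, but not by 100, unless also by 400.
1571 is not divisible by 4 -> not a leap year

No


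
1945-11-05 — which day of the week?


Date: November 5, 1945
Anchor: Jan 1, 1945. With p = 1945 - 1 = 1944: (p + p//4 - p//100 + p//400) mod 7 = (1944 + 486 - 19 + 4) mod 7 = 2415 mod 7 = 0 -> Monday (Mon=0 ... Sun=6)
Days before November (Jan-Oct): 304; offset = 304 + 5 - 1 = 308
Weekday index = (0 + 308) mod 7 = 0

Day of the week: Monday


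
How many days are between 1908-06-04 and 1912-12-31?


From 1908-06-04 to 1912-12-31
1908-06-04: days before June = 31 + 29 + 31 + 30 + 31 = 152 (1908 is a leap year); day of year = 152 + 4 = 156
1912-12-31: days before December = 31 + 29 + 31 + 30 + 31 + 30 + 31 + 31 + 30 + 31 + 30 = 335 (1912 is a leap year); day of year = 335 + 31 = 366
Rest of 1908: 366 - 156 = 210
Full years 1909 (365), 1910 (365), 1911 (365): 1095
Total = 210 + 1095 + 366 = 1671

1671 days


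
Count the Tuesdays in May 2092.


May 2092 has 31 days
Anchor: Jan 1, 2092. With p = 2092 - 1 = 2091: (p + p//4 - p//100 + p//400) mod 7 = (2091 + 522 - 20 + 5) mod 7 = 2598 mod 7 = 1 -> Tuesday (Mon=0 ... Sun=6)
Days before May (Jan-Apr): 121; May 1 index = (1 + 121) mod 7 = 3 -> Thursday
First Tuesday is May 6
Tuesdays: 6, 13, 20, 27

4 Tuesdays


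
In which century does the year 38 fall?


Century = (year - 1) // 100 + 1
= (38 - 1) // 100 + 1
= 37 // 100 + 1
= 0 + 1

1st century


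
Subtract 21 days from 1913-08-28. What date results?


Start: 1913-08-28, subtract 21 days
28 - 21 = 7 stays within August 1913

Result: 1913-08-07


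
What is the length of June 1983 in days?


June 1983

30 days


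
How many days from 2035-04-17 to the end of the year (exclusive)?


Day of year: 107 of 365
Remaining = 365 - 107

258 days


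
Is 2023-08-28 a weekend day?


Anchor: Jan 1, 2023. With p = 2023 - 1 = 2022: (p + p//4 - p//100 + p//400) mod 7 = (2022 + 505 - 20 + 5) mod 7 = 2512 mod 7 = 6 -> Sunday (Mon=0 ... Sun=6)
Day of year: 240; offset = 239
Weekday index = (6 + 239) mod 7 = 0 -> Monday
Weekend days: Saturday, Sunday

No


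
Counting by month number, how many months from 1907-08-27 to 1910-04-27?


From August 1907 to April 1910
3 years * 12 = 36 months, minus 4 months = 32

32 months


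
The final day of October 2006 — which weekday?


October 2006 has 31 days
Anchor: Jan 1, 2006. With p = 2006 - 1 = 2005: (p + p//4 - p//100 + p//400) mod 7 = (2005 + 501 - 20 + 5) mod 7 = 2491 mod 7 = 6 -> Sunday (Mon=0 ... Sun=6)
Days before October (Jan-Sep): 273; October 1 index = (6 + 273) mod 7 = 6 -> Sunday
Last day offset: 31 - 1 = 30 days
Weekday index = (6 + 30) mod 7 = 1

Tuesday, October 31


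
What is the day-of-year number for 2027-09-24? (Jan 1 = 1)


Date: September 24, 2027
Days in months 1 through 8: 243
Plus 24 days in September

Day of year: 267


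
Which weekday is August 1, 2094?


Target: August 1, 2094
Anchor: Jan 1, 2094. With p = 2094 - 1 = 2093: (p + p//4 - p//100 + p//400) mod 7 = (2093 + 523 - 20 + 5) mod 7 = 2601 mod 7 = 4 -> Friday (Mon=0 ... Sun=6)
Days before August (Jan-Jul): 212 days
Weekday index = (4 + 212) mod 7 = 6

Sunday


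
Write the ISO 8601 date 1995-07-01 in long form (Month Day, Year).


ISO 1995-07-01 parses as year=1995, month=07, day=01
Month 7 -> July

July 1, 1995


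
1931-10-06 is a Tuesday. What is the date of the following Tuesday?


Current: Tuesday
Target: Tuesday
Days ahead: 7

Next Tuesday: 1931-10-13


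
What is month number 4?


Month 4 of 12

April


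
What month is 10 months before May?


May is month 5
5 - 10 = -5; wrap: -5 + 12 = 7

July


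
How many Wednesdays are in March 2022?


March 2022 has 31 days
Anchor: Jan 1, 2022. With p = 2022 - 1 = 2021: (p + p//4 - p//100 + p//400) mod 7 = (2021 + 505 - 20 + 5) mod 7 = 2511 mod 7 = 5 -> Saturday (Mon=0 ... Sun=6)
Days before March (Jan-Feb): 59; March 1 index = (5 + 59) mod 7 = 1 -> Tuesday
First Wednesday is March 2
Wednesdays: 2, 9, 16, 23, 30

5 Wednesdays


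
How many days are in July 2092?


July 2092

31 days


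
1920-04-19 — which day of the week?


Date: April 19, 1920
Anchor: Jan 1, 1920. With p = 1920 - 1 = 1919: (p + p//4 - p//100 + p//400) mod 7 = (1919 + 479 - 19 + 4) mod 7 = 2383 mod 7 = 3 -> Thursday (Mon=0 ... Sun=6)
Days before April (Jan-Mar): 91; offset = 91 + 19 - 1 = 109
Weekday index = (3 + 109) mod 7 = 0

Day of the week: Monday


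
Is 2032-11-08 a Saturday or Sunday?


Anchor: Jan 1, 2032. With p = 2032 - 1 = 2031: (p + p//4 - p//100 + p//400) mod 7 = (2031 + 507 - 20 + 5) mod 7 = 2523 mod 7 = 3 -> Thursday (Mon=0 ... Sun=6)
Day of year: 313; offset = 312
Weekday index = (3 + 312) mod 7 = 0 -> Monday
Weekend days: Saturday, Sunday

No


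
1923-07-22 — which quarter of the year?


Month: July (month 7)
Q1: Jan-Mar, Q2: Apr-Jun, Q3: Jul-Sep, Q4: Oct-Dec

Q3


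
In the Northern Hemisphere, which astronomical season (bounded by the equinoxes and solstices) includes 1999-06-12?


Date: June 12
Astronomical Spring (approx.; exact equinox/solstice day varies by year): March 20 to June 20
June 12 falls within the Spring window

Spring


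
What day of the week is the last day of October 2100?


October 2100 has 31 days
Anchor: Jan 1, 2100. With p = 2100 - 1 = 2099: (p + p//4 - p//100 + p//400) mod 7 = (2099 + 524 - 20 + 5) mod 7 = 2608 mod 7 = 4 -> Friday (Mon=0 ... Sun=6)
Days before October (Jan-Sep): 273; October 1 index = (4 + 273) mod 7 = 4 -> Friday
Last day offset: 31 - 1 = 30 days
Weekday index = (4 + 30) mod 7 = 6

Sunday, October 31


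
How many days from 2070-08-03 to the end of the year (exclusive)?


Day of year: 215 of 365
Remaining = 365 - 215

150 days


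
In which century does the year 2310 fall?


Century = (year - 1) // 100 + 1
= (2310 - 1) // 100 + 1
= 2309 // 100 + 1
= 23 + 1

24th century


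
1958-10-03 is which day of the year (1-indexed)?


Date: October 3, 1958
Days in months 1 through 9: 273
Plus 3 days in October

Day of year: 276


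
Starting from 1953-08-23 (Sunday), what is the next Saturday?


Current: Sunday
Target: Saturday
Days ahead: 6

Next Saturday: 1953-08-29


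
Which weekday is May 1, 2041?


Target: May 1, 2041
Anchor: Jan 1, 2041. With p = 2041 - 1 = 2040: (p + p//4 - p//100 + p//400) mod 7 = (2040 + 510 - 20 + 5) mod 7 = 2535 mod 7 = 1 -> Tuesday (Mon=0 ... Sun=6)
Days before May (Jan-Apr): 120 days
Weekday index = (1 + 120) mod 7 = 2

Wednesday


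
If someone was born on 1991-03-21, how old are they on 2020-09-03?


Birth: 1991-03-21
Reference: 2020-09-03
Year difference: 2020 - 1991 = 29

29 years old


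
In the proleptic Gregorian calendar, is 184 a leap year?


Gregorian leap year rule: divisible by 4, but not by 100, unless also by 400.
184 is divisible by 4 but not 100 -> leap year

Yes


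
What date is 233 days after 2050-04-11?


Start: 2050-04-11, add 233 days
April 2050 has 30 days: 30 - 11 = 19 days to April 30 -> 214 left
May 2050 has 31 days -> 183 left
June 2050 has 30 days -> 153 left
July 2050 has 31 days -> 122 left
August 2050 has 31 days -> 91 left
September 2050 has 30 days -> 61 left
October 2050 has 31 days -> 30 left
November 2050: 30 <= 30 -> lands on November 30

Result: 2050-11-30


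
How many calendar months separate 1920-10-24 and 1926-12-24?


From October 1920 to December 1926
6 years * 12 = 72 months, plus 2 months = 74

74 months


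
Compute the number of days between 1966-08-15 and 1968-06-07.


From 1966-08-15 to 1968-06-07
1966-08-15: days before August = 31 + 28 + 31 + 30 + 31 + 30 + 31 = 212 (1966 is not a leap year); day of year = 212 + 15 = 227
1968-06-07: days before June = 31 + 29 + 31 + 30 + 31 = 152 (1968 is a leap year); day of year = 152 + 7 = 159
Rest of 1966: 365 - 227 = 138
Full years 1967 (365): 365
Total = 138 + 365 + 159 = 662

662 days
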